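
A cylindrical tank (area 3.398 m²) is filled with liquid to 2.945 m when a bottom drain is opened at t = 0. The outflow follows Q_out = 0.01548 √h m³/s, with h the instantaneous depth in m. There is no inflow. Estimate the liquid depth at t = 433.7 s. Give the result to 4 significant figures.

A dh/dt = −Q_out = −0.01548 √h.
Separate and integrate: 2(√h − √h₀) = −(0.01548/A) t.
√h = √2.945 − 0.01548·433.7/(2·3.398) = 1.71610 − 0.987886 = 0.728214.
h = 0.728214² = 0.530295 m.

0.5303 m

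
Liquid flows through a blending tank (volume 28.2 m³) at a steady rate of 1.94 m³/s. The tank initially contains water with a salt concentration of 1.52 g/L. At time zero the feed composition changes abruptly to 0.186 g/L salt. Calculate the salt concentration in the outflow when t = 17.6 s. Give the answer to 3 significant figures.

0.583 g/L

Transient balance on the dissolved component: V dC/dt = Q(C_in − C).
Rewrite as dC/dt + C/τ = C_in/τ, τ = V/Q = 14.536 s.
C approaches C_in exponentially: C(t) = C_in + (C₀ − C_in) e^(−t/τ).
C(17.6) = 0.186 + (1.52 − 0.186)·e^(−17.6/14.536) = 0.186 + (1.3340)·0.29796 = 0.58348 g/L.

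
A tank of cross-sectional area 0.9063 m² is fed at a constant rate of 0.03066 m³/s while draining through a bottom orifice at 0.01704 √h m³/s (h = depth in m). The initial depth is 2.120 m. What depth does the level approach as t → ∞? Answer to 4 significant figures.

3.237 m

Accumulation of liquid (constant cross-section A): A dh/dt = Q_in − 0.01704 √h. At steady state dh/dt = 0:
Q_in = 0.01704 √h_ss ⇒ √h_ss = 0.03066/0.01704 = 1.79930.
h_ss = 1.79930² = 3.23747 m. (Since h₀ = 2.120 m < h_ss, the level will rise toward this value.)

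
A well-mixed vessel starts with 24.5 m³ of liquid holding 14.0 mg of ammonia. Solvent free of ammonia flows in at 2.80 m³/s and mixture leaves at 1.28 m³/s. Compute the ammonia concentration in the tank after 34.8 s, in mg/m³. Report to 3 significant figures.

0.0687 mg/m³

Let m(t) be the amount of ammonia. Volume: V(t) = V₀ + (Q_in − Q_out) t = 24.5 + 1.5200 t; V(34.8) = 77.396 m³.
Solute balance: dm/dt = 0 − Q_out C = −Q_out m/V(t).
Separate: dm/m = −Q_out dt/V(t) ⇒ ln(m/m₀) = −(Q_out/(Q_in−Q_out)) ln(V/V₀).
m = m₀ (V₀/V)^(Q_out/(Q_in−Q_out)) = 14.0 × (24.5/77.396)^(0.84211) = 5.3144 mg.
C = m/V = 5.3144/77.396 = 0.068665 mg/m³.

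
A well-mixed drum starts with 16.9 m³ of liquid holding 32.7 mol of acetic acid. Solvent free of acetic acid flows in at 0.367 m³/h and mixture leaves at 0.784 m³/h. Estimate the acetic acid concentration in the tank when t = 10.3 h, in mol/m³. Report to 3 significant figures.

1.49 mol/m³

Let m(t) be the amount of acetic acid. Volume: V(t) = V₀ + (Q_in − Q_out) t = 16.9 − 0.41700 t; V(10.3) = 12.605 m³.
Species balance (pure solvent in): dm/dt = −Q_out · m/V(t).
Separate: dm/m = −Q_out dt/V(t) ⇒ ln(m/m₀) = −(Q_out/(Q_in−Q_out)) ln(V/V₀).
m = m₀ (V₀/V)^(Q_out/(Q_in−Q_out)) = 32.7 × (16.9/12.605)^(-1.8801) = 18.842 mol.
C = m/V = 18.842/12.605 = 1.4948 mol/m³.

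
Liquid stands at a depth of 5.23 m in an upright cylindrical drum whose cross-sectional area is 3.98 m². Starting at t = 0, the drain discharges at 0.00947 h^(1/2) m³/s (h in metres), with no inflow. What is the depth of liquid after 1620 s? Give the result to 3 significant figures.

0.129 m

A dh/dt = −Q_out = −0.00947 √h.
Separate and integrate: 2(√h − √h₀) = −(0.00947/A) t.
√h = √5.23 − 0.00947·1620/(2·3.98) = 2.2869 − 1.9273 = 0.35961.
h = 0.35961² = 0.12932 m.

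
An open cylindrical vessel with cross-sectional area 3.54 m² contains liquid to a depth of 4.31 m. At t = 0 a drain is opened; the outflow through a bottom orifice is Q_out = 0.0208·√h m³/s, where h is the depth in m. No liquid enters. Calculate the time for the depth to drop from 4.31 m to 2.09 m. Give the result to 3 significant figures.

215 s

A dh/dt = −Q_out = −0.0208 √h.
Separate and integrate: 2(√h − √h₀) = −(0.0208/A) t.
t = 2A(√h₀ − √h)/0.0208 = 2·3.54·(√4.31 − √2.09)/0.0208
  = 7.0800 × (2.0761 − 1.4457) / 0.0208 = 214.57 s.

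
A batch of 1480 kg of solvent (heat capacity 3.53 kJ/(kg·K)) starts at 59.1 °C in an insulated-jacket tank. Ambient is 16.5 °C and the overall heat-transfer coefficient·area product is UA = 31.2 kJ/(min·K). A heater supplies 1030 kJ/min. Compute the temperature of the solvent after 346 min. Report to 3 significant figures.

Energy balance: M c_p dT/dt = −UA(T − T_amb) + Q̇.
dT/dt = (T_ss − T)/τ with T_ss = T_amb + Q̇/UA = 16.5 + 1030/31.2 = 49.513 °C, τ = M c_p/UA = 1480·3.53/31.2 = 167.45 min.
T approaches T_ss exponentially: T(t) = T_ss + (T₀ − T_ss) e^(−t/τ).
T(346) = 49.513 + (9.5872)·0.12665 = 50.727 °C.

50.7 °C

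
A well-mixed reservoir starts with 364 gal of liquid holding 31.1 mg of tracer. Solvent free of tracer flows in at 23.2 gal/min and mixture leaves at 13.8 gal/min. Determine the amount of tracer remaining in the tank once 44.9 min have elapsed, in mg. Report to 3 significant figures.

Let m(t) be the amount of tracer. Volume: V(t) = V₀ + (Q_in − Q_out) t = 364 + 9.4000 t; V(44.9) = 786.06 gal.
No tracer enters, so dm/dt = −Q_out · (m/V).
dm/m = −Q_out dt/(V₀ + 9.4000 t); integrating gives ln(m/m₀) = −(Q_out/(Q_in−Q_out)) ln(V/V₀).
m = m₀ (V₀/V)^(Q_out/(Q_in−Q_out)) = 31.1 × (364/786.06)^(1.4681) = 10.044 mg.

10.0 mg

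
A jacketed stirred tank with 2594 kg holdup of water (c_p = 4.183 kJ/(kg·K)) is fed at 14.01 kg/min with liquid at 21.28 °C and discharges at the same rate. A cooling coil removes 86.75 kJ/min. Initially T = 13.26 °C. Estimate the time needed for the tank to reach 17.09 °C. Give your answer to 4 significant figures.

163.1 min

Unsteady energy balance on the tank contents: M c_p dT/dt = ṁ c_p (T_in − T) − 86.75.
τ = M/ṁ = 185.153 min; T_ss = T_in − Q̇/(ṁ c_p) = 19.7997 °C.
T(t) = T_ss + (T₀ − T_ss) e^(−t/τ). Set T = 17.09:
e^(−t/τ) = (17.09 − 19.7997)/(13.26 − 19.7997) = 0.414348
t = −185.153 · ln(0.414348) = 163.129 min.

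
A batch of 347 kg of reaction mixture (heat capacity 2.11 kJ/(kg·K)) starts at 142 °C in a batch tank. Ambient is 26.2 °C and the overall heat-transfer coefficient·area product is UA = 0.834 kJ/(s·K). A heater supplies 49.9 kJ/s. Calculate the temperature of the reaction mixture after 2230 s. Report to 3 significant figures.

90.4 °C

Lumped-capacitance energy balance: M c_p dT/dt = UA(T_amb − T) + Q̇.
dT/dt = (T_ss − T)/τ with T_ss = T_amb + Q̇/UA = 26.2 + 49.9/0.834 = 86.032 °C, τ = M c_p/UA = 347·2.11/0.834 = 877.90 s.
This is linear first-order; T(t) = T_ss + (T₀ − T_ss) e^(−t/τ).
T(2230) = 86.032 + (55.968)·0.078855 = 90.445 °C.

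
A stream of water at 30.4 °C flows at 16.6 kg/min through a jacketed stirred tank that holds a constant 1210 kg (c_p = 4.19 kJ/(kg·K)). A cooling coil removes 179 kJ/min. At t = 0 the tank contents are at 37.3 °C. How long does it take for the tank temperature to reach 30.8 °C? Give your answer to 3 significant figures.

84.5 min

Unsteady energy balance on the tank contents: M c_p dT/dt = ṁ c_p (T_in − T) − 179.
τ = M/ṁ = 72.892 min; T_ss = T_in − Q̇/(ṁ c_p) = 27.826 °C.
T(t) = T_ss + (T₀ − T_ss) e^(−t/τ). Set T = 30.8:
e^(−t/τ) = (30.8 − 27.826)/(37.3 − 27.826) = 0.31388
t = −72.892 · ln(0.31388) = 84.463 min.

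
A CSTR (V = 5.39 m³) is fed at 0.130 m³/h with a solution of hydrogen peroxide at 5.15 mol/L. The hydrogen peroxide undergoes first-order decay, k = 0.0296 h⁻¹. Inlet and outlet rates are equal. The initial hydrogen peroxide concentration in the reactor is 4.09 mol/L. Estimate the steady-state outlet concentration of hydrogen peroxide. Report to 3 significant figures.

V dC/dt = Q(C_in − C) − k V C.
Steady state (dC/dt = 0): C_ss = Q C_in/(Q + kV) = C_in/(1 + kV/Q).
C_ss = 0.130·5.15/(0.130 + 0.0296·5.39) = 0.66950/0.28954 = 2.3123 mol/L.

2.31 mol/L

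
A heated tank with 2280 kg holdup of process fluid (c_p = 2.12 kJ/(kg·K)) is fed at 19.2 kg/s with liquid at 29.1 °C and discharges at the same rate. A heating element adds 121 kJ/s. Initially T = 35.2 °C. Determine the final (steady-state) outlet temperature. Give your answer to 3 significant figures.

Unsteady energy balance on the tank contents: M c_p dT/dt = ṁ c_p (T_in − T) + 121.
At steady state dT/dt = 0 ⇒ T_ss = T_in + Q̇/(ṁ c_p) = 29.1 + 121/(19.2·2.12) = 32.073 °C.

32.1 °C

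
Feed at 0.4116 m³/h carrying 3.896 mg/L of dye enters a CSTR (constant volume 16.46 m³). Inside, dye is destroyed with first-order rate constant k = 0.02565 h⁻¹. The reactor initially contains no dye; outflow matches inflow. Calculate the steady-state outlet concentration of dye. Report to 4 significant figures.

1.923 mg/L

Accumulation = in − out − consumed: V dC/dt = Q C_in − Q C − k V C.
Steady state (dC/dt = 0): C_ss = Q C_in/(Q + kV) = C_in/(1 + kV/Q).
C_ss = 0.4116·3.896/(0.4116 + 0.02565·16.46) = 1.60359/0.833799 = 1.92324 mg/L.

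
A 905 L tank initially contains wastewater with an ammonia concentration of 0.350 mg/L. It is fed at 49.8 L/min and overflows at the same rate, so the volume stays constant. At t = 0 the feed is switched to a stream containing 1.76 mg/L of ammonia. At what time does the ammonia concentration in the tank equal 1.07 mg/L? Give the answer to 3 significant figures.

Species balance: V dC/dt = Q(C_in − C) ⇒ τ = V/Q = 18.173 min.
C(t) = C_in + (C₀ − C_in) e^(−t/τ). Set C = 1.07 and solve for t:
e^(−t/τ) = (C − C_in)/(C₀ − C_in) = (1.07 − 1.76)/(0.350 − 1.76) = 0.48936
t = −τ ln(…) = 18.173 × 0.71465 = 12.987 min.

13.0 min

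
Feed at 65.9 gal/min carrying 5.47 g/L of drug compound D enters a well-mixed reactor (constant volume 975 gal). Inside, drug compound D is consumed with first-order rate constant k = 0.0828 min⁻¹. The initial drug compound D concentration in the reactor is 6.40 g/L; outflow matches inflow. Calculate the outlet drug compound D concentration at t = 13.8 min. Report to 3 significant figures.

2.95 g/L

Accumulation = in − out − consumed: V dC/dt = Q C_in − Q C − k V C.
dC/dt = (Q/V) C_in − (Q/V + k) C; effective rate a = Q/V + k = 0.067590 + 0.0828 = 0.15039 min⁻¹.
C_ss = Q C_in/(Q + kV) = 2.4584 g/L; C(t) = C_ss + (C₀ − C_ss) e^(−a t).
C(13.8) = 2.4584 + (3.9416)·e^(−0.15039·13.8) = 2.4584 + (3.9416)·0.12551 = 2.9531 g/L.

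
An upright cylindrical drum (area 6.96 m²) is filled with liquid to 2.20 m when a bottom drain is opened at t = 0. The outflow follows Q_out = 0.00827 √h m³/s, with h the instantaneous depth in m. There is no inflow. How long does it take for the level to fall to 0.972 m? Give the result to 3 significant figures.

A dh/dt = −Q_out = −0.00827 √h.
This is separable: 2 d(√h)/dt = −0.00827/A, so √h = √h₀ − (0.00827/(2A)) t.
t = 2A(√h₀ − √h)/0.00827 = 2·6.96·(√2.20 − √0.972)/0.00827
  = 13.920 × (1.4832 − 0.98590) / 0.00827 = 837.12 s.

837 s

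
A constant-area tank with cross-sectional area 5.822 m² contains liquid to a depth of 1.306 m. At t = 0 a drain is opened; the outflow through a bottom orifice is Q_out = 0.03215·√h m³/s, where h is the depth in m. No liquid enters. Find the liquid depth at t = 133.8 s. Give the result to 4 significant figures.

0.5981 m

A dh/dt = −Q_out = −0.03215 √h.
Separate and integrate: 2(√h − √h₀) = −(0.03215/A) t.
√h = √1.306 − 0.03215·133.8/(2·5.822) = 1.14280 − 0.369432 = 0.773371.
h = 0.773371² = 0.598103 m.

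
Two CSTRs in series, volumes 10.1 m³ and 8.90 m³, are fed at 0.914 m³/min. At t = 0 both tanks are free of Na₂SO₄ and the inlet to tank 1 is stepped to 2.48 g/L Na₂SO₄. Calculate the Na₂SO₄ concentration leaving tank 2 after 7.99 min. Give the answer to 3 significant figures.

Time constants: τᵢ = Vᵢ/Q for each well-mixed tank.
τ₁ = 10.1/0.914 = 11.050 min; τ₂ = 8.90/0.914 = 9.7374 min.
Solving the cascade with C₁(0)=C₂(0)=0 gives C₂(t) = C_in[1 − (τ₁ e^(−t/τ₁) − τ₂ e^(−t/τ₂))/(τ₁ − τ₂)].
At t = 7.99: e^(−t/τ₁) = 0.48527, e^(−t/τ₂) = 0.44019.
C₂ = 2.48·[1 − (11.050·0.48527 − 9.7374·0.44019)/(1.3129)] = 2.48·0.18042 = 0.44744 g/L.

0.447 g/L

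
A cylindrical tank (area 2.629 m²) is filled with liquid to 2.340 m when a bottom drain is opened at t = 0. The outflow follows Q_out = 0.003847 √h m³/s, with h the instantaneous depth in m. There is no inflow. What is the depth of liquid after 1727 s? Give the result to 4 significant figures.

0.07084 m

A dh/dt = −Q_out = −0.003847 √h.
∫ h^(−1/2) dh = −(0.003847/A) ∫ dt, giving 2√h = 2√h₀ − (0.003847/A) t.
√h = √2.340 − 0.003847·1727/(2·2.629) = 1.52971 − 1.26355 = 0.266151.
h = 0.266151² = 0.0708366 m.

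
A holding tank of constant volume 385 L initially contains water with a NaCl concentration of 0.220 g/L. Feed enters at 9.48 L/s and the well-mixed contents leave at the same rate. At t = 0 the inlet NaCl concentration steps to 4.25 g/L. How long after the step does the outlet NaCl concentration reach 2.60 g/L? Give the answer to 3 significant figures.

36.3 s

Species balance on the tank: V dC/dt = Q(C_in − C), so τ = V/Q = 40.612 s.
C(t) = C_in + (C₀ − C_in) e^(−t/τ). Set C = 2.60 and solve for t:
e^(−t/τ) = (C − C_in)/(C₀ − C_in) = (2.60 − 4.25)/(0.220 − 4.25) = 0.40943
t = −τ ln(…) = 40.612 × 0.89299 = 36.266 s.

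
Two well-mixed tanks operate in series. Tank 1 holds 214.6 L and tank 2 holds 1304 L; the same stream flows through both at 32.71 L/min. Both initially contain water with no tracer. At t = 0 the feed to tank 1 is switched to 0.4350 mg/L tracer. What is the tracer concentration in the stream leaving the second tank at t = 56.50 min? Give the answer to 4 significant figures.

Time constants: τᵢ = Vᵢ/Q for each well-mixed tank.
τ₁ = 214.6/32.71 = 6.56068 min; τ₂ = 1304/32.71 = 39.8655 min.
Tank 1: C₁ = C_in(1 − e^(−t/τ₁)). Tank 2 (τ₁ ≠ τ₂): C₂ = C_in[1 − (τ₁ e^(−t/τ₁) − τ₂ e^(−t/τ₂))/(τ₁ − τ₂)].
At t = 56.50: e^(−t/τ₁) = 0.000181927, e^(−t/τ₂) = 0.242376.
C₂ = 0.4350·[1 − (6.56068·0.000181927 − 39.8655·0.242376)/(-33.3048)] = 0.4350·0.709915 = 0.308813 mg/L.

0.3088 mg/L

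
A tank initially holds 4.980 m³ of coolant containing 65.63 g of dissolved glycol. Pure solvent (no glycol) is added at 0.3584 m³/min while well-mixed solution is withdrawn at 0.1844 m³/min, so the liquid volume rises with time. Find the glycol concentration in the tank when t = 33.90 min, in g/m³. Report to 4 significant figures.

Total volume: dV/dt = Q_in − Q_out = 0.174000 m³/min, so V(t) = 4.980 + 0.174000 t and V(33.90) = 10.8786 m³.
Solute balance: dm/dt = 0 − Q_out C = −Q_out m/V(t).
Separate: dm/m = −Q_out dt/V(t) ⇒ ln(m/m₀) = −(Q_out/(Q_in−Q_out)) ln(V/V₀).
m = m₀ (V₀/V)^(Q_out/(Q_in−Q_out)) = 65.63 × (4.980/10.8786)^(1.05977) = 28.6732 g.
C = m/V = 28.6732/10.8786 = 2.63574 g/m³.

2.636 g/m³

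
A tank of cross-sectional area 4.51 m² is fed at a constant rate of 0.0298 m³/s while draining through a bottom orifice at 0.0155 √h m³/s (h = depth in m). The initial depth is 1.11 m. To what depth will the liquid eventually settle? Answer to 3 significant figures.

3.70 m

A dh/dt = Q_in − 0.0155 √h. Steady state requires inflow = outflow:
Q_in = 0.0155 √h_ss ⇒ √h_ss = 0.0298/0.0155 = 1.9226.
h_ss = 1.9226² = 3.6963 m. (Since h₀ = 1.11 m < h_ss, the level will rise toward this value.)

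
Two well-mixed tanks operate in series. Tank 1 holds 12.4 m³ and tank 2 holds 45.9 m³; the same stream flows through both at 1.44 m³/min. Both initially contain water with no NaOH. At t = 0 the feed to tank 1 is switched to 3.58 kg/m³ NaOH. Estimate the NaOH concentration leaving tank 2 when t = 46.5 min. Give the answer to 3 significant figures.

Species balance on tank i: dCᵢ/dt = (Cᵢ₋₁ − Cᵢ)/τᵢ with τᵢ = Vᵢ/Q.
τ₁ = 12.4/1.44 = 8.6111 min; τ₂ = 45.9/1.44 = 31.875 min.
Solving the cascade with C₁(0)=C₂(0)=0 gives C₂(t) = C_in[1 − (τ₁ e^(−t/τ₁) − τ₂ e^(−t/τ₂))/(τ₁ − τ₂)].
At t = 46.5: e^(−t/τ₁) = 0.0045166, e^(−t/τ₂) = 0.23251.
C₂ = 3.58·[1 − (8.6111·0.0045166 − 31.875·0.23251)/(-23.264)] = 3.58·0.68310 = 2.4455 kg/m³.

2.45 kg/m³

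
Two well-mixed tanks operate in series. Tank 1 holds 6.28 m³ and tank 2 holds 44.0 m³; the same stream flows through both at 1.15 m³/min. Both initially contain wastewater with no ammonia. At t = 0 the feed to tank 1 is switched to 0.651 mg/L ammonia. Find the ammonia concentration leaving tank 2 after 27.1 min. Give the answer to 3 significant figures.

Each tank obeys Vᵢ dCᵢ/dt = Q(Cᵢ₋₁ − Cᵢ), so τᵢ = Vᵢ/Q.
τ₁ = 6.28/1.15 = 5.4609 min; τ₂ = 44.0/1.15 = 38.261 min.
Solving the cascade with C₁(0)=C₂(0)=0 gives C₂(t) = C_in[1 − (τ₁ e^(−t/τ₁) − τ₂ e^(−t/τ₂))/(τ₁ − τ₂)].
At t = 27.1: e^(−t/τ₁) = 0.0069949, e^(−t/τ₂) = 0.49248.
C₂ = 0.651·[1 − (5.4609·0.0069949 − 38.261·0.49248)/(-32.800)] = 0.651·0.42669 = 0.27777 mg/L.

0.278 mg/L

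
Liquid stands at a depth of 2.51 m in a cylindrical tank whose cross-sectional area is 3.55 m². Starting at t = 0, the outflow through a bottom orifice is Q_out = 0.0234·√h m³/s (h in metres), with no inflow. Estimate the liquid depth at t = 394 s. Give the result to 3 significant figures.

With no inflow, A dh/dt = −0.0234 √h.
Separate and integrate: 2(√h − √h₀) = −(0.0234/A) t.
√h = √2.51 − 0.0234·394/(2·3.55) = 1.5843 − 1.2985 = 0.28576.
h = 0.28576² = 0.081660 m.

0.0817 m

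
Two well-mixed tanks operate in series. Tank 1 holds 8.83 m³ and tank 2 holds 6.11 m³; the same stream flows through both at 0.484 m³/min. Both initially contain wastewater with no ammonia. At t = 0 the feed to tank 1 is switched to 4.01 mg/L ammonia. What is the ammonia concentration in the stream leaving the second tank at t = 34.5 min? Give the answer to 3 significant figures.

Time constants: τᵢ = Vᵢ/Q for each well-mixed tank.
τ₁ = 8.83/0.484 = 18.244 min; τ₂ = 6.11/0.484 = 12.624 min.
Tank 1: C₁ = C_in(1 − e^(−t/τ₁)). Tank 2 (τ₁ ≠ τ₂): C₂ = C_in[1 − (τ₁ e^(−t/τ₁) − τ₂ e^(−t/τ₂))/(τ₁ − τ₂)].
At t = 34.5: e^(−t/τ₁) = 0.15091, e^(−t/τ₂) = 0.065031.
C₂ = 4.01·[1 − (18.244·0.15091 − 12.624·0.065031)/(5.6198)] = 4.01·0.65617 = 2.6312 mg/L.

2.63 mg/L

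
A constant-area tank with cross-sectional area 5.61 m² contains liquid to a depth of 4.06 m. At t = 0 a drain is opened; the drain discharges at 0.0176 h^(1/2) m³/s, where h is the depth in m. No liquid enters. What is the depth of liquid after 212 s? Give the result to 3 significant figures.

2.83 m

Unsteady balance on liquid volume: A dh/dt = −0.0176 √h.
This is separable: 2 d(√h)/dt = −0.0176/A, so √h = √h₀ − (0.0176/(2A)) t.
√h = √4.06 − 0.0176·212/(2·5.61) = 2.0149 − 0.33255 = 1.6824.
h = 1.6824² = 2.8305 m.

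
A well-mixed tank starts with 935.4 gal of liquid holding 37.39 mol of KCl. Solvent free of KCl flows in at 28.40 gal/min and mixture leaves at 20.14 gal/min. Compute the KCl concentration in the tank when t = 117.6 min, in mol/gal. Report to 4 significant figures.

Total volume: dV/dt = Q_in − Q_out = 8.26000 gal/min, so V(t) = 935.4 + 8.26000 t and V(117.6) = 1906.78 gal.
Species balance (pure solvent in): dm/dt = −Q_out · m/V(t).
Separate: dm/m = −Q_out dt/V(t) ⇒ ln(m/m₀) = −(Q_out/(Q_in−Q_out)) ln(V/V₀).
m = m₀ (V₀/V)^(Q_out/(Q_in−Q_out)) = 37.39 × (935.4/1906.78)^(2.43826) = 6.58563 mol.
C = m/V = 6.58563/1906.78 = 0.00345380 mol/gal.

0.003454 mol/gal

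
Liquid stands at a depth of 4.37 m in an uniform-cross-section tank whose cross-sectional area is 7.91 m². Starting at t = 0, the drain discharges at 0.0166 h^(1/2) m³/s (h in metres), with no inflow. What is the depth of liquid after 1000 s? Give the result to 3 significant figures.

A dh/dt = −Q_out = −0.0166 √h.
This is separable: 2 d(√h)/dt = −0.0166/A, so √h = √h₀ − (0.0166/(2A)) t.
√h = √4.37 − 0.0166·1000/(2·7.91) = 2.0905 − 1.0493 = 1.0411.
h = 1.0411² = 1.0840 m.

1.08 m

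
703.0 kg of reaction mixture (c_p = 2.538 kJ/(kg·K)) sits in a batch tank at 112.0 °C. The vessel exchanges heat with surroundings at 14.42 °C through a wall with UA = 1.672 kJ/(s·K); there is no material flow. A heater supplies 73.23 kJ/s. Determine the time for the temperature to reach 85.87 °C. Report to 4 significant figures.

Unsteady energy balance on the tank contents: M c_p dT/dt = −UA(T − T_amb) + Q̇.
τ = M c_p/UA = 1067.11 s; T_ss = T_amb + Q̇/UA = 14.42 + 73.23/1.672 = 58.2178 °C.
T(t) = T_ss + (T₀ − T_ss)e^(−t/τ); set T = 85.87:
t = −τ ln[(T − T_ss)/(T₀ − T_ss)] = −1067.11 · ln(0.514151) = 709.885 s.

709.9 s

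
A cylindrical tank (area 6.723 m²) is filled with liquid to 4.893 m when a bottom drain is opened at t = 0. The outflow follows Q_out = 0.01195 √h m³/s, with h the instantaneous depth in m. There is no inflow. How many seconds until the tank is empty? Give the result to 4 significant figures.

With no inflow, A dh/dt = −0.01195 √h.
Separate and integrate: 2(√h − √h₀) = −(0.01195/A) t.
Set h = 0: 2√h₀ = (0.01195/A) t_empty ⇒ t_empty = 2A√h₀/0.01195.
t_empty = 2·6.723·√4.893/0.01195 = 13.4460·2.21201/0.01195 = 2488.93 s.

2489 s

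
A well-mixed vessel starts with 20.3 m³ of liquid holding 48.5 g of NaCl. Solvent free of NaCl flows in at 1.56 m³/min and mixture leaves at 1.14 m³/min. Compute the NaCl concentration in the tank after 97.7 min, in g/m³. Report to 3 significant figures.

0.0393 g/m³

Let m(t) be the amount of NaCl. Volume: V(t) = V₀ + (Q_in − Q_out) t = 20.3 + 0.42000 t; V(97.7) = 61.334 m³.
Species balance (pure solvent in): dm/dt = −Q_out · m/V(t).
dm/m = −Q_out dt/(V₀ + 0.42000 t); integrating gives ln(m/m₀) = −(Q_out/(Q_in−Q_out)) ln(V/V₀).
m = m₀ (V₀/V)^(Q_out/(Q_in−Q_out)) = 48.5 × (20.3/61.334)^(2.7143) = 2.4117 g.
C = m/V = 2.4117/61.334 = 0.039321 g/m³.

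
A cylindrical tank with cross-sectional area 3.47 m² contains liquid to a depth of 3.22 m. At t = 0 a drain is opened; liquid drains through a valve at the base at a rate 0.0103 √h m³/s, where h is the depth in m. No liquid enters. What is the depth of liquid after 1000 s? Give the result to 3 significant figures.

Accumulation of liquid (constant cross-section A): A dh/dt = −0.0103 √h.
Separate and integrate: 2(√h − √h₀) = −(0.0103/A) t.
√h = √3.22 − 0.0103·1000/(2·3.47) = 1.7944 − 1.4841 = 0.31029.
h = 0.31029² = 0.096277 m.

0.0963 m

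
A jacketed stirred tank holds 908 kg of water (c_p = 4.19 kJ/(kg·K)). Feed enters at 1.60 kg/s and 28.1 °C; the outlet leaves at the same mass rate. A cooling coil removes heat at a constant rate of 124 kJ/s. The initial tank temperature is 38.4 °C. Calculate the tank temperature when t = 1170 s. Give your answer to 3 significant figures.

13.3 °C

Unsteady energy balance on the tank contents: M c_p dT/dt = ṁ c_p (T_in − T) − 124.
τ = M/ṁ = 567.50 s; T_ss = T_in − Q̇/(ṁ c_p) = 28.1 − 124/(1.60·4.19) = 9.6036 °C.
Solution: T(t) = T_ss + (T₀ − T_ss) e^(−t/τ).
T(1170) = 9.6036 + (28.796)·e^(−1170/567.50) = 9.6036 + (28.796)·0.12724 = 13.268 °C.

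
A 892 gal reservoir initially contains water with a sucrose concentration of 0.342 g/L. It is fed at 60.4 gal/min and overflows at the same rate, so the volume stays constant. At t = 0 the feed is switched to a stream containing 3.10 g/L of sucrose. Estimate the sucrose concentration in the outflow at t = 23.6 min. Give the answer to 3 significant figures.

2.54 g/L

Transient balance on the dissolved component: V dC/dt = Q(C_in − C).
Time constant τ = V/Q = 892/60.4 = 14.768 min.
C approaches C_in exponentially: C(t) = C_in + (C₀ − C_in) e^(−t/τ).
C(23.6) = 3.10 + (0.342 − 3.10)·e^(−23.6/14.768) = 3.10 + (-2.7580)·0.20230 = 2.5421 g/L.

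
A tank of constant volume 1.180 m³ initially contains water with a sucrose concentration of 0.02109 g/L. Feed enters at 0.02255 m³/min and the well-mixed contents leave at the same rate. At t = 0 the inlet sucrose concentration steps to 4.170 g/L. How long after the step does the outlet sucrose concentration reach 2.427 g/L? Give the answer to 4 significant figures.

45.38 min

Species balance: V dC/dt = Q(C_in − C) ⇒ τ = V/Q = 52.3282 min.
C(t) = C_in + (C₀ − C_in) e^(−t/τ). Set C = 2.427 and solve for t:
e^(−t/τ) = (C − C_in)/(C₀ − C_in) = (2.427 − 4.170)/(0.02109 − 4.170) = 0.420110
t = −τ ln(…) = 52.3282 × 0.867238 = 45.3810 min.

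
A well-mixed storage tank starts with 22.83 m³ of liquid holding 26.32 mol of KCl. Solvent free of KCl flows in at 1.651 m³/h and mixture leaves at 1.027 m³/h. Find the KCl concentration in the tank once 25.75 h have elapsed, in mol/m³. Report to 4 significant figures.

0.2815 mol/m³

Total volume: dV/dt = Q_in − Q_out = 0.624000 m³/h, so V(t) = 22.83 + 0.624000 t and V(25.75) = 38.8980 m³.
Species balance (pure solvent in): dm/dt = −Q_out · m/V(t).
Separate: dm/m = −Q_out dt/V(t) ⇒ ln(m/m₀) = −(Q_out/(Q_in−Q_out)) ln(V/V₀).
m = m₀ (V₀/V)^(Q_out/(Q_in−Q_out)) = 26.32 × (22.83/38.8980)^(1.64583) = 10.9498 mol.
C = m/V = 10.9498/38.8980 = 0.281499 mol/m³.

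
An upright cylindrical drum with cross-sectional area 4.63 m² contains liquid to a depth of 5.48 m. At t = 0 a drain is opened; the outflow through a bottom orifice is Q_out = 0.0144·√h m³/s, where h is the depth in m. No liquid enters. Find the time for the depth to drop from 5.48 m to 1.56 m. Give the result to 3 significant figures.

With no inflow, A dh/dt = −0.0144 √h.
Separate and integrate: 2(√h − √h₀) = −(0.0144/A) t.
t = 2A(√h₀ − √h)/0.0144 = 2·4.63·(√5.48 − √1.56)/0.0144
  = 9.2600 × (2.3409 − 1.2490) / 0.0144 = 702.18 s.

702 s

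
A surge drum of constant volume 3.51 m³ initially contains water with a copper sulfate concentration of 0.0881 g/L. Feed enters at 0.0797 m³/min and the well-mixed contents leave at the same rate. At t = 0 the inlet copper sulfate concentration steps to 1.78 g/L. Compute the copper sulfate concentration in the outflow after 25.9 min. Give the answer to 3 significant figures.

0.840 g/L

Unsteady species balance (constant V, well mixed): V dC/dt = Q(C_in − C).
Rewrite as dC/dt + C/τ = C_in/τ, τ = V/Q = 44.040 min.
Integrating: C(t) = C_in + (C₀ − C_in) e^(−t/τ).
C(25.9) = 1.78 + (0.0881 − 1.78)·e^(−25.9/44.040) = 1.78 + (-1.6919)·0.55538 = 0.84035 g/L.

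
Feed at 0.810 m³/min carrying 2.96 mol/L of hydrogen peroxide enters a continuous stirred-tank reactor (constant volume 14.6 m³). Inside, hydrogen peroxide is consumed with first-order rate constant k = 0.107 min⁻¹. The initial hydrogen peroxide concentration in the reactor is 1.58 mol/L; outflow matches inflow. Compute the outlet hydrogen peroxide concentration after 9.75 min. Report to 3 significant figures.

Species balance: V dC/dt = Q C_in − Q C − k V C.
This is linear with rate a = Q/V + k = 0.16248 min⁻¹.
C_ss = Q C_in/(Q + kV) = 1.0107 mol/L; C(t) = C_ss + (C₀ − C_ss) e^(−a t).
C(9.75) = 1.0107 + (0.56929)·e^(−0.16248·9.75) = 1.0107 + (0.56929)·0.20512 = 1.1275 mol/L.

1.13 mol/L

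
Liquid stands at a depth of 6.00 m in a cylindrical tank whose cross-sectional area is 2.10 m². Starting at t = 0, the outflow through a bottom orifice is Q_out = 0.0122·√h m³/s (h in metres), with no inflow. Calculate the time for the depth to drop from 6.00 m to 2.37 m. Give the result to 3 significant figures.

313 s

A dh/dt = −Q_out = −0.0122 √h.
∫ h^(−1/2) dh = −(0.0122/A) ∫ dt, giving 2√h = 2√h₀ − (0.0122/A) t.
t = 2A(√h₀ − √h)/0.0122 = 2·2.10·(√6.00 − √2.37)/0.0122
  = 4.2000 × (2.4495 − 1.5395) / 0.0122 = 313.28 s.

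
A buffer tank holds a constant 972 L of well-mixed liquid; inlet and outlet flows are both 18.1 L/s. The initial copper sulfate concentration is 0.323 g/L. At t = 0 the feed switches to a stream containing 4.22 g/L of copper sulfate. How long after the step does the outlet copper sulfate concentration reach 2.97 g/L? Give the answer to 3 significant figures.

Species balance: V dC/dt = Q(C_in − C) ⇒ τ = V/Q = 53.702 s.
C(t) = C_in + (C₀ − C_in) e^(−t/τ). Set C = 2.97 and solve for t:
e^(−t/τ) = (C − C_in)/(C₀ − C_in) = (2.97 − 4.22)/(0.323 − 4.22) = 0.32076
t = −τ ln(…) = 53.702 × 1.1371 = 61.062 s.

61.1 s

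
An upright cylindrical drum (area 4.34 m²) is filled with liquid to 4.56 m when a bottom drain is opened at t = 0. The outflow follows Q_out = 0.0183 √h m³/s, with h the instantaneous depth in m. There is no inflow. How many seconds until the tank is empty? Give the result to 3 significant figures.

Accumulation of liquid (constant cross-section A): A dh/dt = −0.0183 √h.
This is separable: 2 d(√h)/dt = −0.0183/A, so √h = √h₀ − (0.0183/(2A)) t.
Tank is empty when √h = 0: t_empty = 2A√h₀/0.0183.
t_empty = 2·4.34·√4.56/0.0183 = 8.6800·2.1354/0.0183 = 1012.9 s.

1010 s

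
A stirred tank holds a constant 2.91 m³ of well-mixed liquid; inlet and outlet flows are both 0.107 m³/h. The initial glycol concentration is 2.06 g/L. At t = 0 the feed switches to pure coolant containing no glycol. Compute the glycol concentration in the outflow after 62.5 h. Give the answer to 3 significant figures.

Unsteady species balance (constant V, well mixed): V dC/dt = Q(C_in − C).
Rewrite as dC/dt + C/τ = C_in/τ, τ = V/Q = 27.196 h.
C approaches C_in exponentially: C(t) = C_in + (C₀ − C_in) e^(−t/τ).
C(62.5) = 0 + (2.06 − 0)·e^(−62.5/27.196) = 0 + (2.0600)·0.10045 = 0.20692 g/L.

0.207 g/L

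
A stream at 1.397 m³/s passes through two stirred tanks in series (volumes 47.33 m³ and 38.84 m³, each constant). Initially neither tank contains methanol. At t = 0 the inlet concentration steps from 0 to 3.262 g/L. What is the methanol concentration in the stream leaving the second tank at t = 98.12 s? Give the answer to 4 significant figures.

2.695 g/L

Species balance on tank i: dCᵢ/dt = (Cᵢ₋₁ − Cᵢ)/τᵢ with τᵢ = Vᵢ/Q.
τ₁ = 47.33/1.397 = 33.8797 s; τ₂ = 38.84/1.397 = 27.8024 s.
Solving the cascade with C₁(0)=C₂(0)=0 gives C₂(t) = C_in[1 − (τ₁ e^(−t/τ₁) − τ₂ e^(−t/τ₂))/(τ₁ − τ₂)].
At t = 98.12: e^(−t/τ₁) = 0.0552368, e^(−t/τ₂) = 0.0293287.
C₂ = 3.262·[1 − (33.8797·0.0552368 − 27.8024·0.0293287)/(6.07731)] = 3.262·0.826239 = 2.69519 g/L.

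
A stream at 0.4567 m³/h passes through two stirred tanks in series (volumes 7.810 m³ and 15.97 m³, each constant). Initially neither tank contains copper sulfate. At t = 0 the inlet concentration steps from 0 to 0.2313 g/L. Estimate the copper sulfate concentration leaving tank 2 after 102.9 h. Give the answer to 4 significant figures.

Species balance on tank i: dCᵢ/dt = (Cᵢ₋₁ − Cᵢ)/τᵢ with τᵢ = Vᵢ/Q.
τ₁ = 7.810/0.4567 = 17.1009 h; τ₂ = 15.97/0.4567 = 34.9683 h.
Solving the cascade with C₁(0)=C₂(0)=0 gives C₂(t) = C_in[1 − (τ₁ e^(−t/τ₁) − τ₂ e^(−t/τ₂))/(τ₁ − τ₂)].
At t = 102.9: e^(−t/τ₁) = 0.00243645, e^(−t/τ₂) = 0.0527248.
C₂ = 0.2313·[1 − (17.1009·0.00243645 − 34.9683·0.0527248)/(-17.8673)] = 0.2313·0.899144 = 0.207972 g/L.

0.2080 g/L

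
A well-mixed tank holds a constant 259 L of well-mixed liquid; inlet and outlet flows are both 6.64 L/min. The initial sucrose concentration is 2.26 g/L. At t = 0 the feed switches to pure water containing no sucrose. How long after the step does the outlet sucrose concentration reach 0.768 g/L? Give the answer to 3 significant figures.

42.1 min

Accumulation = in − out for the solute gives V dC/dt = Q(C_in − C), so τ = V/Q = 39.006 min.
C(t) = C_in + (C₀ − C_in) e^(−t/τ). Set C = 0.768 and solve for t:
e^(−t/τ) = (C − C_in)/(C₀ − C_in) = (0.768 − 0)/(2.26 − 0) = 0.33982
t = −τ ln(…) = 39.006 × 1.0793 = 42.100 min.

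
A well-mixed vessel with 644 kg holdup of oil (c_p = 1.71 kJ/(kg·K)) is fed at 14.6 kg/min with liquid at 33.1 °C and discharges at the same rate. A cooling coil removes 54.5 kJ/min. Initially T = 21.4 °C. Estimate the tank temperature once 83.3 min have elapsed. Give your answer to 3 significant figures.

29.5 °C

Heat balance on the well-mixed liquid: M c_p dT/dt = ṁ c_p (T_in − T) − 54.5.
Rearrange: dT/dt = (T_ss − T)/τ with τ = M/ṁ = 44.110 min and T_ss = T_in − Q̇/(ṁ c_p) = 30.917 °C.
This is linear first-order; T(t) = T_ss + (T₀ − T_ss) e^(−t/τ).
T(83.3) = 30.917 + (-9.5170)·e^(−83.3/44.110) = 30.917 + (-9.5170)·0.15130 = 29.477 °C.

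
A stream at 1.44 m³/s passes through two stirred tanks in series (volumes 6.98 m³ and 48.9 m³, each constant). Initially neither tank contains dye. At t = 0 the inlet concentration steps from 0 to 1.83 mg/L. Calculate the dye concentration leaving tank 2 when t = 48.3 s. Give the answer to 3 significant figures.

1.32 mg/L

Species balance on tank i: dCᵢ/dt = (Cᵢ₋₁ − Cᵢ)/τᵢ with τᵢ = Vᵢ/Q.
τ₁ = 6.98/1.44 = 4.8472 s; τ₂ = 48.9/1.44 = 33.958 s.
Tank 1: C₁ = C_in(1 − e^(−t/τ₁)). Tank 2 (τ₁ ≠ τ₂): C₂ = C_in[1 − (τ₁ e^(−t/τ₁) − τ₂ e^(−t/τ₂))/(τ₁ − τ₂)].
At t = 48.3: e^(−t/τ₁) = 4.7042e-05, e^(−t/τ₂) = 0.24115.
C₂ = 1.83·[1 − (4.8472·4.7042e-05 − 33.958·0.24115)/(-29.111)] = 1.83·0.71870 = 1.3152 mg/L.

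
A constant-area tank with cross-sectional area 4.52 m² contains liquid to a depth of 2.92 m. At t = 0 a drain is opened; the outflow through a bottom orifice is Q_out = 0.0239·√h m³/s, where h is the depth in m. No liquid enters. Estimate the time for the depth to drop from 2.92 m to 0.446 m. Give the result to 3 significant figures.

394 s

A dh/dt = −Q_out = −0.0239 √h.
Separate and integrate: 2(√h − √h₀) = −(0.0239/A) t.
t = 2A(√h₀ − √h)/0.0239 = 2·4.52·(√2.92 − √0.446)/0.0239
  = 9.0400 × (1.7088 − 0.66783) / 0.0239 = 393.74 s.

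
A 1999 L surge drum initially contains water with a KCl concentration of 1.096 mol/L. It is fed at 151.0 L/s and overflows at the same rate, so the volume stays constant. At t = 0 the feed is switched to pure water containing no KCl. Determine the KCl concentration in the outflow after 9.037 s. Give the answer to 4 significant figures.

0.5538 mol/L

Species balance on the tank: V dC/dt = Q(C_in − C).
So dC/dt = (C_in − C)/τ with τ = V/Q = 1999/151.0 = 13.2384 s.
This is linear first-order; C(t) = C_in + (C₀ − C_in) e^(−t/τ).
C(9.037) = 0 + (1.096 − 0)·e^(−9.037/13.2384) = 0 + (1.09600)·0.505284 = 0.553791 mol/L.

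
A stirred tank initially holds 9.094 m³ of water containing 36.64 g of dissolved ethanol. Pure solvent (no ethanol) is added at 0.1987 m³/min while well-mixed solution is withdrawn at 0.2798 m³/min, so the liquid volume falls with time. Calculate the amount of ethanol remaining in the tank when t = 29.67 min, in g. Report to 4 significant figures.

12.69 g

Total volume: dV/dt = Q_in − Q_out = -0.0811000 m³/min, so V(t) = 9.094 − 0.0811000 t and V(29.67) = 6.68776 m³.
No ethanol enters, so dm/dt = −Q_out · (m/V).
Separate: dm/m = −Q_out dt/V(t) ⇒ ln(m/m₀) = −(Q_out/(Q_in−Q_out)) ln(V/V₀).
m = m₀ (V₀/V)^(Q_out/(Q_in−Q_out)) = 36.64 × (9.094/6.68776)^(-3.45006) = 12.6900 g.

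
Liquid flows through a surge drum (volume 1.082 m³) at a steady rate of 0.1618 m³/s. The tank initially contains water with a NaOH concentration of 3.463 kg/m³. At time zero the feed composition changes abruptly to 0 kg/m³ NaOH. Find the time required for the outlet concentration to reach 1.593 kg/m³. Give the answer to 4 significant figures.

Mass balance on the solute (V constant): V dC/dt = Q(C_in − C), so τ = V/Q = 6.68727 s.
C(t) = C_in + (C₀ − C_in) e^(−t/τ). Set C = 1.593 and solve for t:
e^(−t/τ) = (C − C_in)/(C₀ − C_in) = (1.593 − 0)/(3.463 − 0) = 0.460006
t = −τ ln(…) = 6.68727 × 0.776516 = 5.19277 s.

5.193 s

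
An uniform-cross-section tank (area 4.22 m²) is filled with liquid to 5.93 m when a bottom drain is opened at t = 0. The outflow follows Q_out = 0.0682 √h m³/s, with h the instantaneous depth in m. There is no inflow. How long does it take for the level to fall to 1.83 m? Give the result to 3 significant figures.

134 s

Mass balance (ρ constant): A dh/dt = −0.0682 √h.
Separate and integrate: 2(√h − √h₀) = −(0.0682/A) t.
t = 2A(√h₀ − √h)/0.0682 = 2·4.22·(√5.93 − √1.83)/0.0682
  = 8.4400 × (2.4352 − 1.3528) / 0.0682 = 133.95 s.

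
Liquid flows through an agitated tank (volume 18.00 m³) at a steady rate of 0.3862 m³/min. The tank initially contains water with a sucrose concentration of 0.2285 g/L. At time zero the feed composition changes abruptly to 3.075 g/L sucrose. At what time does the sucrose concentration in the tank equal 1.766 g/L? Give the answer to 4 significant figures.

Mass balance on the solute (V constant): V dC/dt = Q(C_in − C), so τ = V/Q = 46.6080 min.
C(t) = C_in + (C₀ − C_in) e^(−t/τ). Set C = 1.766 and solve for t:
e^(−t/τ) = (C − C_in)/(C₀ − C_in) = (1.766 − 3.075)/(0.2285 − 3.075) = 0.459863
t = −τ ln(…) = 46.6080 × 0.776827 = 36.2063 min.

36.21 min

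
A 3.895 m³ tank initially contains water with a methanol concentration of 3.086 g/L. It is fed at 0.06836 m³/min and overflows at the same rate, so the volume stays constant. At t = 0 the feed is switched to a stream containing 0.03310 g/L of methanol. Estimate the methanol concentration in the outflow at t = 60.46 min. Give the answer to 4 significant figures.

Unsteady species balance (constant V, well mixed): V dC/dt = Q(C_in − C).
Time constant τ = V/Q = 3.895/0.06836 = 56.9778 min.
C approaches C_in exponentially: C(t) = C_in + (C₀ − C_in) e^(−t/τ).
C(60.46) = 0.03310 + (3.086 − 0.03310)·e^(−60.46/56.9778) = 0.03310 + (3.05290)·0.346069 = 1.08962 g/L.

1.090 g/L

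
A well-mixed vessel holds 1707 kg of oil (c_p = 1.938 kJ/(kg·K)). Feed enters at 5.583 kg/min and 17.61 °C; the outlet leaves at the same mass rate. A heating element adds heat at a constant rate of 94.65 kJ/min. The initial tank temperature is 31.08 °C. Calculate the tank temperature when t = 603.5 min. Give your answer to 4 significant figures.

M c_p dT/dt = ṁ c_p (T_in − T) + Q̇.
τ = M/ṁ = 305.750 min; T_ss = T_in + Q̇/(ṁ c_p) = 17.61 + 94.65/(5.583·1.938) = 26.3578 °C.
Solution: T(t) = T_ss + (T₀ − T_ss) e^(−t/τ).
T(603.5) = 26.3578 + (4.72219)·e^(−603.5/305.750) = 26.3578 + (4.72219)·0.138923 = 27.0138 °C.

27.01 °C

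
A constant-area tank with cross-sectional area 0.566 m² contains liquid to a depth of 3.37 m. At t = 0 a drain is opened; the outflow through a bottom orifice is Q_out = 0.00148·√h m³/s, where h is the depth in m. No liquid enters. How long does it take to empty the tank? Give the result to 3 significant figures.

A dh/dt = −Q_out = −0.00148 √h.
Separate and integrate: 2(√h − √h₀) = −(0.00148/A) t.
Tank is empty when √h = 0: t_empty = 2A√h₀/0.00148.
t_empty = 2·0.566·√3.37/0.00148 = 1.1320·1.8358/0.00148 = 1404.1 s.

1400 s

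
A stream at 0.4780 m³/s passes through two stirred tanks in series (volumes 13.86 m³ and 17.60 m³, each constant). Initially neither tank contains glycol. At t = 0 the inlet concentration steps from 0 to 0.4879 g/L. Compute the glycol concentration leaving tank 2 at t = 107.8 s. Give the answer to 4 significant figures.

0.4089 g/L

Time constants: τᵢ = Vᵢ/Q for each well-mixed tank.
τ₁ = 13.86/0.4780 = 28.9958 s; τ₂ = 17.60/0.4780 = 36.8201 s.
Solving the cascade with C₁(0)=C₂(0)=0 gives C₂(t) = C_in[1 − (τ₁ e^(−t/τ₁) − τ₂ e^(−t/τ₂))/(τ₁ − τ₂)].
At t = 107.8: e^(−t/τ₁) = 0.0242879, e^(−t/τ₂) = 0.0535173.
C₂ = 0.4879·[1 − (28.9958·0.0242879 − 36.8201·0.0535173)/(-7.82427)] = 0.4879·0.838162 = 0.408939 g/L.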